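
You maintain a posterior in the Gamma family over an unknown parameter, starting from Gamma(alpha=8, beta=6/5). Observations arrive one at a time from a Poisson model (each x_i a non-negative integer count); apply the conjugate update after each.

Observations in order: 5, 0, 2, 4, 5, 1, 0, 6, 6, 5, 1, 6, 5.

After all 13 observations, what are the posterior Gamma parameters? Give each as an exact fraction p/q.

obs 1: x=5 → posterior Gamma(13, 11/5)
obs 2: x=0 → posterior Gamma(13, 16/5)
obs 3: x=2 → posterior Gamma(15, 21/5)
obs 4: x=4 → posterior Gamma(19, 26/5)
obs 5: x=5 → posterior Gamma(24, 31/5)
obs 6: x=1 → posterior Gamma(25, 36/5)
obs 7: x=0 → posterior Gamma(25, 41/5)
obs 8: x=6 → posterior Gamma(31, 46/5)
obs 9: x=6 → posterior Gamma(37, 51/5)
obs 10: x=5 → posterior Gamma(42, 56/5)
obs 11: x=1 → posterior Gamma(43, 61/5)
obs 12: x=6 → posterior Gamma(49, 66/5)
obs 13: x=5 → posterior Gamma(54, 71/5)

alpha=54, beta=71/5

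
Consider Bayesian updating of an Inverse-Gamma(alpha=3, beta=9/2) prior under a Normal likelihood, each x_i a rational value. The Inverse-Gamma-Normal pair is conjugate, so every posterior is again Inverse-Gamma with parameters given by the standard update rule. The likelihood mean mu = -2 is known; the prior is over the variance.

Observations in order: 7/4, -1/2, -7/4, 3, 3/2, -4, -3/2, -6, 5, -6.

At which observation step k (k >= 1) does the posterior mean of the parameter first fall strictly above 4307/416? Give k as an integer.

k = 10

obs 1: x=7/4 → posterior Inverse-Gamma(7/2, 369/32)
obs 2: x=-1/2 → posterior Inverse-Gamma(4, 405/32)
obs 3: x=-7/4 → posterior Inverse-Gamma(9/2, 203/16)
obs 4: x=3 → posterior Inverse-Gamma(5, 403/16)
obs 5: x=3/2 → posterior Inverse-Gamma(11/2, 501/16)
obs 6: x=-4 → posterior Inverse-Gamma(6, 533/16)
obs 7: x=-3/2 → posterior Inverse-Gamma(13/2, 535/16)
obs 8: x=-6 → posterior Inverse-Gamma(7, 663/16)
obs 9: x=5 → posterior Inverse-Gamma(15/2, 1055/16)
obs 10: x=-6 → posterior Inverse-Gamma(8, 1183/16)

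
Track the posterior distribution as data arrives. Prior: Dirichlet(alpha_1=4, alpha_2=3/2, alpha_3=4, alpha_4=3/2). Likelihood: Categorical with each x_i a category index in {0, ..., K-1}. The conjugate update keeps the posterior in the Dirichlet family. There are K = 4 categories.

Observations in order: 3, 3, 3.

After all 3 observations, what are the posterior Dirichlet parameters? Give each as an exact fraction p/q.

alpha_1=4, alpha_2=3/2, alpha_3=4, alpha_4=9/2

obs 1: x=3 → posterior Dirichlet(4, 3/2, 4, 5/2)
obs 2: x=3 → posterior Dirichlet(4, 3/2, 4, 7/2)
obs 3: x=3 → posterior Dirichlet(4, 3/2, 4, 9/2)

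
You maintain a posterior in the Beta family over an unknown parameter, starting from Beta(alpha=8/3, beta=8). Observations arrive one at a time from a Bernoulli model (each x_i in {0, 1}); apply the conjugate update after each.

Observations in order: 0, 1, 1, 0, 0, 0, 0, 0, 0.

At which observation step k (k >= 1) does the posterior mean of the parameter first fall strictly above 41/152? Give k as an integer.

k = 2

obs 1: x=0 → posterior Beta(8/3, 9)
obs 2: x=1 → posterior Beta(11/3, 9)
obs 3: x=1 → posterior Beta(14/3, 9)
obs 4: x=0 → posterior Beta(14/3, 10)
obs 5: x=0 → posterior Beta(14/3, 11)
obs 6: x=0 → posterior Beta(14/3, 12)
obs 7: x=0 → posterior Beta(14/3, 13)
obs 8: x=0 → posterior Beta(14/3, 14)
obs 9: x=0 → posterior Beta(14/3, 15)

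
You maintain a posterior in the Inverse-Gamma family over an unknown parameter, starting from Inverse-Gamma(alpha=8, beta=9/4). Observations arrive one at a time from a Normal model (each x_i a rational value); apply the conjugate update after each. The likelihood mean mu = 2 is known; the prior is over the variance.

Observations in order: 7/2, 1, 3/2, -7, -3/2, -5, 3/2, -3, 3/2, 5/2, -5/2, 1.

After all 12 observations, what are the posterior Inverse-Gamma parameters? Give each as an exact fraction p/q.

obs 1: x=7/2 → posterior Inverse-Gamma(17/2, 27/8)
obs 2: x=1 → posterior Inverse-Gamma(9, 31/8)
obs 3: x=3/2 → posterior Inverse-Gamma(19/2, 4)
obs 4: x=-7 → posterior Inverse-Gamma(10, 89/2)
obs 5: x=-3/2 → posterior Inverse-Gamma(21/2, 405/8)
obs 6: x=-5 → posterior Inverse-Gamma(11, 601/8)
obs 7: x=3/2 → posterior Inverse-Gamma(23/2, 301/4)
obs 8: x=-3 → posterior Inverse-Gamma(12, 351/4)
obs 9: x=3/2 → posterior Inverse-Gamma(25/2, 703/8)
obs 10: x=5/2 → posterior Inverse-Gamma(13, 88)
obs 11: x=-5/2 → posterior Inverse-Gamma(27/2, 785/8)
obs 12: x=1 → posterior Inverse-Gamma(14, 789/8)

alpha=14, beta=789/8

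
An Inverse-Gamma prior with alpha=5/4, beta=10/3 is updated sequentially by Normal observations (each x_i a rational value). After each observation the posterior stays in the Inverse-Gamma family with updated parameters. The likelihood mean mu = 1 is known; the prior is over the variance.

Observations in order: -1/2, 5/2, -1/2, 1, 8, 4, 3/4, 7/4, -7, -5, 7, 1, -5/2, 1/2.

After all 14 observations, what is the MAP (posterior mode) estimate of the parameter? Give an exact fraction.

obs 1: x=-1/2 → posterior Inverse-Gamma(7/4, 107/24)
obs 2: x=5/2 → posterior Inverse-Gamma(9/4, 67/12)
obs 3: x=-1/2 → posterior Inverse-Gamma(11/4, 161/24)
obs 4: x=1 → posterior Inverse-Gamma(13/4, 161/24)
obs 5: x=8 → posterior Inverse-Gamma(15/4, 749/24)
obs 6: x=4 → posterior Inverse-Gamma(17/4, 857/24)
obs 7: x=3/4 → posterior Inverse-Gamma(19/4, 3431/96)
obs 8: x=7/4 → posterior Inverse-Gamma(21/4, 1729/48)
obs 9: x=-7 → posterior Inverse-Gamma(23/4, 3265/48)
obs 10: x=-5 → posterior Inverse-Gamma(25/4, 4129/48)
obs 11: x=7 → posterior Inverse-Gamma(27/4, 4993/48)
obs 12: x=1 → posterior Inverse-Gamma(29/4, 4993/48)
obs 13: x=-5/2 → posterior Inverse-Gamma(31/4, 5287/48)
obs 14: x=1/2 → posterior Inverse-Gamma(33/4, 5293/48)

5293/444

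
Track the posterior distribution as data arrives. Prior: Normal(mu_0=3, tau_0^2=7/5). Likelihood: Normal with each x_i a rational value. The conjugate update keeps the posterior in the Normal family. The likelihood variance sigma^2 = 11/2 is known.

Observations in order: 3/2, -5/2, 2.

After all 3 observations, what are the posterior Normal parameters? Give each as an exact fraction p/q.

mu_0=179/97, tau_0^2=77/97

obs 1: x=3/2 → posterior Normal(62/23, 77/69)
obs 2: x=-5/2 → posterior Normal(151/83, 77/83)
obs 3: x=2 → posterior Normal(179/97, 77/97)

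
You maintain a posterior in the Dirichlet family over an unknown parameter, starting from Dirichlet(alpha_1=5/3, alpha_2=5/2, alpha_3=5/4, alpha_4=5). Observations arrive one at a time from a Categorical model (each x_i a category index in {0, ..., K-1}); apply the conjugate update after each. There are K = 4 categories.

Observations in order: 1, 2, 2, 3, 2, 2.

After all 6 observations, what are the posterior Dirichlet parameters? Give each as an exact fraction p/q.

alpha_1=5/3, alpha_2=7/2, alpha_3=21/4, alpha_4=6

obs 1: x=1 → posterior Dirichlet(5/3, 7/2, 5/4, 5)
obs 2: x=2 → posterior Dirichlet(5/3, 7/2, 9/4, 5)
obs 3: x=2 → posterior Dirichlet(5/3, 7/2, 13/4, 5)
obs 4: x=3 → posterior Dirichlet(5/3, 7/2, 13/4, 6)
obs 5: x=2 → posterior Dirichlet(5/3, 7/2, 17/4, 6)
obs 6: x=2 → posterior Dirichlet(5/3, 7/2, 21/4, 6)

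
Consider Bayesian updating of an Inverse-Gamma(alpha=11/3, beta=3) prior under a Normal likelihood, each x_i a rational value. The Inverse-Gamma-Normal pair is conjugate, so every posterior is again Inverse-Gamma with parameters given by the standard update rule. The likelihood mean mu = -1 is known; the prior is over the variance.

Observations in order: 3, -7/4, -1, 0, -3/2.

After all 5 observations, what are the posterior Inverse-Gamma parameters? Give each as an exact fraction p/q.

obs 1: x=3 → posterior Inverse-Gamma(25/6, 11)
obs 2: x=-7/4 → posterior Inverse-Gamma(14/3, 361/32)
obs 3: x=-1 → posterior Inverse-Gamma(31/6, 361/32)
obs 4: x=0 → posterior Inverse-Gamma(17/3, 377/32)
obs 5: x=-3/2 → posterior Inverse-Gamma(37/6, 381/32)

alpha=37/6, beta=381/32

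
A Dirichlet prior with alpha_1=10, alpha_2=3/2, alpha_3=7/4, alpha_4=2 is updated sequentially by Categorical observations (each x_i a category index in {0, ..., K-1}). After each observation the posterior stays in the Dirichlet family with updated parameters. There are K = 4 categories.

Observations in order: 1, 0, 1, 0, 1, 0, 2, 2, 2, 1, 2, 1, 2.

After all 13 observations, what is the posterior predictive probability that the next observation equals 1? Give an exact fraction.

obs 1: x=1 → posterior Dirichlet(10, 5/2, 7/4, 2)
obs 2: x=0 → posterior Dirichlet(11, 5/2, 7/4, 2)
obs 3: x=1 → posterior Dirichlet(11, 7/2, 7/4, 2)
obs 4: x=0 → posterior Dirichlet(12, 7/2, 7/4, 2)
obs 5: x=1 → posterior Dirichlet(12, 9/2, 7/4, 2)
obs 6: x=0 → posterior Dirichlet(13, 9/2, 7/4, 2)
obs 7: x=2 → posterior Dirichlet(13, 9/2, 11/4, 2)
obs 8: x=2 → posterior Dirichlet(13, 9/2, 15/4, 2)
obs 9: x=2 → posterior Dirichlet(13, 9/2, 19/4, 2)
obs 10: x=1 → posterior Dirichlet(13, 11/2, 19/4, 2)
obs 11: x=2 → posterior Dirichlet(13, 11/2, 23/4, 2)
obs 12: x=1 → posterior Dirichlet(13, 13/2, 23/4, 2)
obs 13: x=2 → posterior Dirichlet(13, 13/2, 27/4, 2)

26/113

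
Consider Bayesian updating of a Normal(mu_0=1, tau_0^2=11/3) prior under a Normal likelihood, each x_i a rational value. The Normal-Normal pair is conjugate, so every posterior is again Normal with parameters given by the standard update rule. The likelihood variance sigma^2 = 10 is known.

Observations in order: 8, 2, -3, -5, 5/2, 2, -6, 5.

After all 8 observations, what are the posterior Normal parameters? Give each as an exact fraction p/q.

obs 1: x=8 → posterior Normal(118/41, 110/41)
obs 2: x=2 → posterior Normal(35/13, 55/26)
obs 3: x=-3 → posterior Normal(107/63, 110/63)
obs 4: x=-5 → posterior Normal(26/37, 55/37)
obs 5: x=5/2 → posterior Normal(159/170, 22/17)
obs 6: x=2 → posterior Normal(203/192, 55/48)
obs 7: x=-6 → posterior Normal(71/214, 110/107)
obs 8: x=5 → posterior Normal(181/236, 55/59)

mu_0=181/236, tau_0^2=55/59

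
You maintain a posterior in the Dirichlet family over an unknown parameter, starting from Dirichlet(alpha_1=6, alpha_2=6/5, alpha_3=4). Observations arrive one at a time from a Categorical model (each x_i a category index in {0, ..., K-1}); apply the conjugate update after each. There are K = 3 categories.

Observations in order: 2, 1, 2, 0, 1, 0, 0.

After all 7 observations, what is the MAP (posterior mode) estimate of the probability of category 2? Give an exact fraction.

25/76

obs 1: x=2 → posterior Dirichlet(6, 6/5, 5)
obs 2: x=1 → posterior Dirichlet(6, 11/5, 5)
obs 3: x=2 → posterior Dirichlet(6, 11/5, 6)
obs 4: x=0 → posterior Dirichlet(7, 11/5, 6)
obs 5: x=1 → posterior Dirichlet(7, 16/5, 6)
obs 6: x=0 → posterior Dirichlet(8, 16/5, 6)
obs 7: x=0 → posterior Dirichlet(9, 16/5, 6)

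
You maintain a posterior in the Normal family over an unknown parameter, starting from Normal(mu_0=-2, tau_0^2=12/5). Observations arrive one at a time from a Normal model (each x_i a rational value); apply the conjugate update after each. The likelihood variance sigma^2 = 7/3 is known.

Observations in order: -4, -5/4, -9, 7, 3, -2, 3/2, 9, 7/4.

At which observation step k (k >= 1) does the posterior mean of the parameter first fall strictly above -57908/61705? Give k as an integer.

obs 1: x=-4 → posterior Normal(-214/71, 84/71)
obs 2: x=-5/4 → posterior Normal(-259/107, 84/107)
obs 3: x=-9 → posterior Normal(-53/13, 84/143)
obs 4: x=7 → posterior Normal(-331/179, 84/179)
obs 5: x=3 → posterior Normal(-223/215, 84/215)
obs 6: x=-2 → posterior Normal(-295/251, 84/251)
obs 7: x=3/2 → posterior Normal(-241/287, 12/41)
obs 8: x=9 → posterior Normal(83/323, 84/323)
obs 9: x=7/4 → posterior Normal(146/359, 84/359)

k = 7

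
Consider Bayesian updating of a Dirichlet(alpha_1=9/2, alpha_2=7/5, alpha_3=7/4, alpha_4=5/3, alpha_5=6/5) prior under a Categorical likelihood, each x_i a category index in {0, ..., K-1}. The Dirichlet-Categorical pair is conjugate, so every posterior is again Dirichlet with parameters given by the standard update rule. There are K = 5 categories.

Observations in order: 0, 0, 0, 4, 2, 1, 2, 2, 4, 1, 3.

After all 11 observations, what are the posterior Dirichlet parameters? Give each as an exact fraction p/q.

alpha_1=15/2, alpha_2=17/5, alpha_3=19/4, alpha_4=8/3, alpha_5=16/5

obs 1: x=0 → posterior Dirichlet(11/2, 7/5, 7/4, 5/3, 6/5)
obs 2: x=0 → posterior Dirichlet(13/2, 7/5, 7/4, 5/3, 6/5)
obs 3: x=0 → posterior Dirichlet(15/2, 7/5, 7/4, 5/3, 6/5)
obs 4: x=4 → posterior Dirichlet(15/2, 7/5, 7/4, 5/3, 11/5)
obs 5: x=2 → posterior Dirichlet(15/2, 7/5, 11/4, 5/3, 11/5)
obs 6: x=1 → posterior Dirichlet(15/2, 12/5, 11/4, 5/3, 11/5)
obs 7: x=2 → posterior Dirichlet(15/2, 12/5, 15/4, 5/3, 11/5)
obs 8: x=2 → posterior Dirichlet(15/2, 12/5, 19/4, 5/3, 11/5)
obs 9: x=4 → posterior Dirichlet(15/2, 12/5, 19/4, 5/3, 16/5)
obs 10: x=1 → posterior Dirichlet(15/2, 17/5, 19/4, 5/3, 16/5)
obs 11: x=3 → posterior Dirichlet(15/2, 17/5, 19/4, 8/3, 16/5)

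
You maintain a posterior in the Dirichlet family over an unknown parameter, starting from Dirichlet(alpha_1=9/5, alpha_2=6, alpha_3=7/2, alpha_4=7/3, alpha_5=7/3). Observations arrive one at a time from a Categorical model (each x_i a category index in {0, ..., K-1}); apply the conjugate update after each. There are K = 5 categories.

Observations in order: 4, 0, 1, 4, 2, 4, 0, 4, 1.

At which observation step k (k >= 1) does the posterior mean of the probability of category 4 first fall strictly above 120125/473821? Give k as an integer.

k = 8

obs 1: x=4 → posterior Dirichlet(9/5, 6, 7/2, 7/3, 10/3)
obs 2: x=0 → posterior Dirichlet(14/5, 6, 7/2, 7/3, 10/3)
obs 3: x=1 → posterior Dirichlet(14/5, 7, 7/2, 7/3, 10/3)
obs 4: x=4 → posterior Dirichlet(14/5, 7, 7/2, 7/3, 13/3)
obs 5: x=2 → posterior Dirichlet(14/5, 7, 9/2, 7/3, 13/3)
obs 6: x=4 → posterior Dirichlet(14/5, 7, 9/2, 7/3, 16/3)
obs 7: x=0 → posterior Dirichlet(19/5, 7, 9/2, 7/3, 16/3)
obs 8: x=4 → posterior Dirichlet(19/5, 7, 9/2, 7/3, 19/3)
obs 9: x=1 → posterior Dirichlet(19/5, 8, 9/2, 7/3, 19/3)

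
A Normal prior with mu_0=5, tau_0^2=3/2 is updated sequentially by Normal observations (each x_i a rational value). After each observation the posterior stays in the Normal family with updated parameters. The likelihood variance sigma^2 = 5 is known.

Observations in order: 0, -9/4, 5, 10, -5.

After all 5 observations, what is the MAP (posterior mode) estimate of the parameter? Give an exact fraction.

293/100

obs 1: x=0 → posterior Normal(50/13, 15/13)
obs 2: x=-9/4 → posterior Normal(173/64, 15/16)
obs 3: x=5 → posterior Normal(233/76, 15/19)
obs 4: x=10 → posterior Normal(353/88, 15/22)
obs 5: x=-5 → posterior Normal(293/100, 3/5)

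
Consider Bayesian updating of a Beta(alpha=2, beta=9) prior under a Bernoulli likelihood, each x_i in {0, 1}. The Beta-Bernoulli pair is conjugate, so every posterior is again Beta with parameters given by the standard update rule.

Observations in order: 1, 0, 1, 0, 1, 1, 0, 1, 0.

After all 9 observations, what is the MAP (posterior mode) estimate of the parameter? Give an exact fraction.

1/3

obs 1: x=1 → posterior Beta(3, 9)
obs 2: x=0 → posterior Beta(3, 10)
obs 3: x=1 → posterior Beta(4, 10)
obs 4: x=0 → posterior Beta(4, 11)
obs 5: x=1 → posterior Beta(5, 11)
obs 6: x=1 → posterior Beta(6, 11)
obs 7: x=0 → posterior Beta(6, 12)
obs 8: x=1 → posterior Beta(7, 12)
obs 9: x=0 → posterior Beta(7, 13)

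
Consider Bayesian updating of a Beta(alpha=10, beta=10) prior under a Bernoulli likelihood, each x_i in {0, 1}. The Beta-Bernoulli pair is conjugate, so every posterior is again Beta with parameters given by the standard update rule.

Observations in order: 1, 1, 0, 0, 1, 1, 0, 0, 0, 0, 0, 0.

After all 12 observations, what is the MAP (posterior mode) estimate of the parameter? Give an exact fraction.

13/30

obs 1: x=1 → posterior Beta(11, 10)
obs 2: x=1 → posterior Beta(12, 10)
obs 3: x=0 → posterior Beta(12, 11)
obs 4: x=0 → posterior Beta(12, 12)
obs 5: x=1 → posterior Beta(13, 12)
obs 6: x=1 → posterior Beta(14, 12)
obs 7: x=0 → posterior Beta(14, 13)
obs 8: x=0 → posterior Beta(14, 14)
obs 9: x=0 → posterior Beta(14, 15)
obs 10: x=0 → posterior Beta(14, 16)
obs 11: x=0 → posterior Beta(14, 17)
obs 12: x=0 → posterior Beta(14, 18)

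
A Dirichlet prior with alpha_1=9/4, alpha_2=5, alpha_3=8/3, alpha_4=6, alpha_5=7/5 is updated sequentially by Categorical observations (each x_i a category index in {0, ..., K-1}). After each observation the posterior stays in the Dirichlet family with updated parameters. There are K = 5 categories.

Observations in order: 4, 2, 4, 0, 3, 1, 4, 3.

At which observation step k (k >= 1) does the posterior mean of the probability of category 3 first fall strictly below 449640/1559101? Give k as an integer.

k = 4

obs 1: x=4 → posterior Dirichlet(9/4, 5, 8/3, 6, 12/5)
obs 2: x=2 → posterior Dirichlet(9/4, 5, 11/3, 6, 12/5)
obs 3: x=4 → posterior Dirichlet(9/4, 5, 11/3, 6, 17/5)
obs 4: x=0 → posterior Dirichlet(13/4, 5, 11/3, 6, 17/5)
obs 5: x=3 → posterior Dirichlet(13/4, 5, 11/3, 7, 17/5)
obs 6: x=1 → posterior Dirichlet(13/4, 6, 11/3, 7, 17/5)
obs 7: x=4 → posterior Dirichlet(13/4, 6, 11/3, 7, 22/5)
obs 8: x=3 → posterior Dirichlet(13/4, 6, 11/3, 8, 22/5)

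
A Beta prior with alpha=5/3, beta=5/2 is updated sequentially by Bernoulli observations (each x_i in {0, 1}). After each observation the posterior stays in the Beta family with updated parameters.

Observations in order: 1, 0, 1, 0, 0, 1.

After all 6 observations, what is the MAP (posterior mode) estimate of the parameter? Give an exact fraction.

obs 1: x=1 → posterior Beta(8/3, 5/2)
obs 2: x=0 → posterior Beta(8/3, 7/2)
obs 3: x=1 → posterior Beta(11/3, 7/2)
obs 4: x=0 → posterior Beta(11/3, 9/2)
obs 5: x=0 → posterior Beta(11/3, 11/2)
obs 6: x=1 → posterior Beta(14/3, 11/2)

22/49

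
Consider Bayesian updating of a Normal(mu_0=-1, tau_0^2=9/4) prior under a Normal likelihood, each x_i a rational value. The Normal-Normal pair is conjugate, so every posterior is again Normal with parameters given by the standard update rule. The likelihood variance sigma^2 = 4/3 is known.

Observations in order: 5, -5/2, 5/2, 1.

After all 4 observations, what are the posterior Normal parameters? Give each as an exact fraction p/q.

mu_0=73/62, tau_0^2=9/31

obs 1: x=5 → posterior Normal(119/43, 36/43)
obs 2: x=-5/2 → posterior Normal(103/140, 18/35)
obs 3: x=5/2 → posterior Normal(119/97, 36/97)
obs 4: x=1 → posterior Normal(73/62, 9/31)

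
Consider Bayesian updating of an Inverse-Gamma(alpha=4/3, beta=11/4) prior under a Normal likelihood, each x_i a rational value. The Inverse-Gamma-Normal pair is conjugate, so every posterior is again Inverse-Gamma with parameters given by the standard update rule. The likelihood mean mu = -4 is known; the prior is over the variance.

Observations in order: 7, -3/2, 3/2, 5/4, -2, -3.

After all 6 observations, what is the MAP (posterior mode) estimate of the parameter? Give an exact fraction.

obs 1: x=7 → posterior Inverse-Gamma(11/6, 253/4)
obs 2: x=-3/2 → posterior Inverse-Gamma(7/3, 531/8)
obs 3: x=3/2 → posterior Inverse-Gamma(17/6, 163/2)
obs 4: x=5/4 → posterior Inverse-Gamma(10/3, 3049/32)
obs 5: x=-2 → posterior Inverse-Gamma(23/6, 3113/32)
obs 6: x=-3 → posterior Inverse-Gamma(13/3, 3129/32)

9387/512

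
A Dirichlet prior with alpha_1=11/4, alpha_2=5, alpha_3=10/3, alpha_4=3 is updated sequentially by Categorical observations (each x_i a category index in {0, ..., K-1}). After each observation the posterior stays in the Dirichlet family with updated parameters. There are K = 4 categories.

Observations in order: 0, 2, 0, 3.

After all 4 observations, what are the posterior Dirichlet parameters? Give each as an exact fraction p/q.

alpha_1=19/4, alpha_2=5, alpha_3=13/3, alpha_4=4

obs 1: x=0 → posterior Dirichlet(15/4, 5, 10/3, 3)
obs 2: x=2 → posterior Dirichlet(15/4, 5, 13/3, 3)
obs 3: x=0 → posterior Dirichlet(19/4, 5, 13/3, 3)
obs 4: x=3 → posterior Dirichlet(19/4, 5, 13/3, 4)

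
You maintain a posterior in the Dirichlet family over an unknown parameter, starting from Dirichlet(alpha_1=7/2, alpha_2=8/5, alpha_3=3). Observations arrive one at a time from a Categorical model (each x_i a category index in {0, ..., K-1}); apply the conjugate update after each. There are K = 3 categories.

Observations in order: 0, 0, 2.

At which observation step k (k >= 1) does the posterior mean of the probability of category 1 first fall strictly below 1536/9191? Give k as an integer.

obs 1: x=0 → posterior Dirichlet(9/2, 8/5, 3)
obs 2: x=0 → posterior Dirichlet(11/2, 8/5, 3)
obs 3: x=2 → posterior Dirichlet(11/2, 8/5, 4)

k = 2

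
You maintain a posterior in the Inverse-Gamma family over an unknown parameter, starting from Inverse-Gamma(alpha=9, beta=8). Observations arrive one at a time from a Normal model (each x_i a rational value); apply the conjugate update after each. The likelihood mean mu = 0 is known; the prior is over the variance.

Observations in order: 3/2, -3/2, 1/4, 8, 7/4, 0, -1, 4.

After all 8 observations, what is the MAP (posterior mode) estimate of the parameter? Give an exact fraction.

837/224

obs 1: x=3/2 → posterior Inverse-Gamma(19/2, 73/8)
obs 2: x=-3/2 → posterior Inverse-Gamma(10, 41/4)
obs 3: x=1/4 → posterior Inverse-Gamma(21/2, 329/32)
obs 4: x=8 → posterior Inverse-Gamma(11, 1353/32)
obs 5: x=7/4 → posterior Inverse-Gamma(23/2, 701/16)
obs 6: x=0 → posterior Inverse-Gamma(12, 701/16)
obs 7: x=-1 → posterior Inverse-Gamma(25/2, 709/16)
obs 8: x=4 → posterior Inverse-Gamma(13, 837/16)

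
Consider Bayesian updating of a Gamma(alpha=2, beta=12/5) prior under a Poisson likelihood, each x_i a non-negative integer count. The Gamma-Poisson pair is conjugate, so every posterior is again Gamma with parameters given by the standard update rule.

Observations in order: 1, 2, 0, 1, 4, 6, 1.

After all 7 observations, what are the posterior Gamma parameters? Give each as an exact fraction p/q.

alpha=17, beta=47/5

obs 1: x=1 → posterior Gamma(3, 17/5)
obs 2: x=2 → posterior Gamma(5, 22/5)
obs 3: x=0 → posterior Gamma(5, 27/5)
obs 4: x=1 → posterior Gamma(6, 32/5)
obs 5: x=4 → posterior Gamma(10, 37/5)
obs 6: x=6 → posterior Gamma(16, 42/5)
obs 7: x=1 → posterior Gamma(17, 47/5)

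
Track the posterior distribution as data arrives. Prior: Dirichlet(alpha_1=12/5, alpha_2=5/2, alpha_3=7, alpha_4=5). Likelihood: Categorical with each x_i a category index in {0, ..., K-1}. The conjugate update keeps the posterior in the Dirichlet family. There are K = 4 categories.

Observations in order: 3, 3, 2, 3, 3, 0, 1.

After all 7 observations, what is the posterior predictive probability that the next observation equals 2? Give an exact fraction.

obs 1: x=3 → posterior Dirichlet(12/5, 5/2, 7, 6)
obs 2: x=3 → posterior Dirichlet(12/5, 5/2, 7, 7)
obs 3: x=2 → posterior Dirichlet(12/5, 5/2, 8, 7)
obs 4: x=3 → posterior Dirichlet(12/5, 5/2, 8, 8)
obs 5: x=3 → posterior Dirichlet(12/5, 5/2, 8, 9)
obs 6: x=0 → posterior Dirichlet(17/5, 5/2, 8, 9)
obs 7: x=1 → posterior Dirichlet(17/5, 7/2, 8, 9)

80/239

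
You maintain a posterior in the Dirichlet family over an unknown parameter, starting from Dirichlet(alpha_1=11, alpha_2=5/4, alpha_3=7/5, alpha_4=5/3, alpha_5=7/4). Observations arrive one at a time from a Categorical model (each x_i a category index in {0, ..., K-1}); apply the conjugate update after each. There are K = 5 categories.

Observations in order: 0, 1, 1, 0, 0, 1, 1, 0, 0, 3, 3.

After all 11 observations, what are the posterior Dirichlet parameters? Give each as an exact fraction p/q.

obs 1: x=0 → posterior Dirichlet(12, 5/4, 7/5, 5/3, 7/4)
obs 2: x=1 → posterior Dirichlet(12, 9/4, 7/5, 5/3, 7/4)
obs 3: x=1 → posterior Dirichlet(12, 13/4, 7/5, 5/3, 7/4)
obs 4: x=0 → posterior Dirichlet(13, 13/4, 7/5, 5/3, 7/4)
obs 5: x=0 → posterior Dirichlet(14, 13/4, 7/5, 5/3, 7/4)
obs 6: x=1 → posterior Dirichlet(14, 17/4, 7/5, 5/3, 7/4)
obs 7: x=1 → posterior Dirichlet(14, 21/4, 7/5, 5/3, 7/4)
obs 8: x=0 → posterior Dirichlet(15, 21/4, 7/5, 5/3, 7/4)
obs 9: x=0 → posterior Dirichlet(16, 21/4, 7/5, 5/3, 7/4)
obs 10: x=3 → posterior Dirichlet(16, 21/4, 7/5, 8/3, 7/4)
obs 11: x=3 → posterior Dirichlet(16, 21/4, 7/5, 11/3, 7/4)

alpha_1=16, alpha_2=21/4, alpha_3=7/5, alpha_4=11/3, alpha_5=7/4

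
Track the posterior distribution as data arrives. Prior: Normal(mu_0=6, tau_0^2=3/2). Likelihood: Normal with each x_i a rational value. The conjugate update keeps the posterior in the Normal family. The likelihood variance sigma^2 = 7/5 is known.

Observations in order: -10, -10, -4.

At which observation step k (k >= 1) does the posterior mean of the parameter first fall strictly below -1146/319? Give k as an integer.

obs 1: x=-10 → posterior Normal(-66/29, 21/29)
obs 2: x=-10 → posterior Normal(-54/11, 21/44)
obs 3: x=-4 → posterior Normal(-276/59, 21/59)

k = 2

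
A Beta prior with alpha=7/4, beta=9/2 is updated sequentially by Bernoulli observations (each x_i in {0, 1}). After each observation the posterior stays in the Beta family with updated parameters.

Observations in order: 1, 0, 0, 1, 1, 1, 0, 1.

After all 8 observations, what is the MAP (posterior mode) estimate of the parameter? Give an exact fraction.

23/49

obs 1: x=1 → posterior Beta(11/4, 9/2)
obs 2: x=0 → posterior Beta(11/4, 11/2)
obs 3: x=0 → posterior Beta(11/4, 13/2)
obs 4: x=1 → posterior Beta(15/4, 13/2)
obs 5: x=1 → posterior Beta(19/4, 13/2)
obs 6: x=1 → posterior Beta(23/4, 13/2)
obs 7: x=0 → posterior Beta(23/4, 15/2)
obs 8: x=1 → posterior Beta(27/4, 15/2)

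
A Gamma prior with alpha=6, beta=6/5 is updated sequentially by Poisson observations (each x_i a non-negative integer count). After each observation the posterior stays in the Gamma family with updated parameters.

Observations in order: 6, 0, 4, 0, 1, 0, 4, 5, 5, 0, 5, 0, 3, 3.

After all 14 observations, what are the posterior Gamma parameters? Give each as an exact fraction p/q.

alpha=42, beta=76/5

obs 1: x=6 → posterior Gamma(12, 11/5)
obs 2: x=0 → posterior Gamma(12, 16/5)
obs 3: x=4 → posterior Gamma(16, 21/5)
obs 4: x=0 → posterior Gamma(16, 26/5)
obs 5: x=1 → posterior Gamma(17, 31/5)
obs 6: x=0 → posterior Gamma(17, 36/5)
obs 7: x=4 → posterior Gamma(21, 41/5)
obs 8: x=5 → posterior Gamma(26, 46/5)
obs 9: x=5 → posterior Gamma(31, 51/5)
obs 10: x=0 → posterior Gamma(31, 56/5)
obs 11: x=5 → posterior Gamma(36, 61/5)
obs 12: x=0 → posterior Gamma(36, 66/5)
obs 13: x=3 → posterior Gamma(39, 71/5)
obs 14: x=3 → posterior Gamma(42, 76/5)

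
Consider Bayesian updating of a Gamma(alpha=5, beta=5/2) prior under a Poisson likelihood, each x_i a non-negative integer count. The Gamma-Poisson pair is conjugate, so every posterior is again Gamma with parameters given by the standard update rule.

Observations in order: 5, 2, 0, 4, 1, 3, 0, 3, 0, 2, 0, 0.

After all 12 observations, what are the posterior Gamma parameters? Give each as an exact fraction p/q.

alpha=25, beta=29/2

obs 1: x=5 → posterior Gamma(10, 7/2)
obs 2: x=2 → posterior Gamma(12, 9/2)
obs 3: x=0 → posterior Gamma(12, 11/2)
obs 4: x=4 → posterior Gamma(16, 13/2)
obs 5: x=1 → posterior Gamma(17, 15/2)
obs 6: x=3 → posterior Gamma(20, 17/2)
obs 7: x=0 → posterior Gamma(20, 19/2)
obs 8: x=3 → posterior Gamma(23, 21/2)
obs 9: x=0 → posterior Gamma(23, 23/2)
obs 10: x=2 → posterior Gamma(25, 25/2)
obs 11: x=0 → posterior Gamma(25, 27/2)
obs 12: x=0 → posterior Gamma(25, 29/2)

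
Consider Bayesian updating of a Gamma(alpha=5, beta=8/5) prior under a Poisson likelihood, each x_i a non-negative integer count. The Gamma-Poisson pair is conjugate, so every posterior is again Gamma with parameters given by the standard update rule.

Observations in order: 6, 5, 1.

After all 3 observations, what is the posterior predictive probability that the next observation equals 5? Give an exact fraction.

obs 1: x=6 → posterior Gamma(11, 13/5)
obs 2: x=5 → posterior Gamma(16, 18/5)
obs 3: x=1 → posterior Gamma(17, 23/5)

1281351453133897658338066940625/9826042755292224841092444454912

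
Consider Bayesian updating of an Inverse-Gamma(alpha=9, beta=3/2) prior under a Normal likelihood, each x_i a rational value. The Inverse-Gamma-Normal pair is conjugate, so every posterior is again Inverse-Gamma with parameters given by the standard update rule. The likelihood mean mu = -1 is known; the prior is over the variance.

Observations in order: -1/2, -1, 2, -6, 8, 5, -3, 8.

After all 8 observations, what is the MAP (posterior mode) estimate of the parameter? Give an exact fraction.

957/112

obs 1: x=-1/2 → posterior Inverse-Gamma(19/2, 13/8)
obs 2: x=-1 → posterior Inverse-Gamma(10, 13/8)
obs 3: x=2 → posterior Inverse-Gamma(21/2, 49/8)
obs 4: x=-6 → posterior Inverse-Gamma(11, 149/8)
obs 5: x=8 → posterior Inverse-Gamma(23/2, 473/8)
obs 6: x=5 → posterior Inverse-Gamma(12, 617/8)
obs 7: x=-3 → posterior Inverse-Gamma(25/2, 633/8)
obs 8: x=8 → posterior Inverse-Gamma(13, 957/8)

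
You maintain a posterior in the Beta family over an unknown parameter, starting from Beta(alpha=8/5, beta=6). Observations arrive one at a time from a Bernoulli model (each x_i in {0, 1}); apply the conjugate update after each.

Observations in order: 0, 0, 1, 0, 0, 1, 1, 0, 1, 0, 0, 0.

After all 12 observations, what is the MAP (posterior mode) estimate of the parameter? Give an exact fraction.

obs 1: x=0 → posterior Beta(8/5, 7)
obs 2: x=0 → posterior Beta(8/5, 8)
obs 3: x=1 → posterior Beta(13/5, 8)
obs 4: x=0 → posterior Beta(13/5, 9)
obs 5: x=0 → posterior Beta(13/5, 10)
obs 6: x=1 → posterior Beta(18/5, 10)
obs 7: x=1 → posterior Beta(23/5, 10)
obs 8: x=0 → posterior Beta(23/5, 11)
obs 9: x=1 → posterior Beta(28/5, 11)
obs 10: x=0 → posterior Beta(28/5, 12)
obs 11: x=0 → posterior Beta(28/5, 13)
obs 12: x=0 → posterior Beta(28/5, 14)

23/88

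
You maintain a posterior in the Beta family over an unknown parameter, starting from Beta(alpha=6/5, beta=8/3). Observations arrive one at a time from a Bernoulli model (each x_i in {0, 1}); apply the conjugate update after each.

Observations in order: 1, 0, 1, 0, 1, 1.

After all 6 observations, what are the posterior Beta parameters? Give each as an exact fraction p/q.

obs 1: x=1 → posterior Beta(11/5, 8/3)
obs 2: x=0 → posterior Beta(11/5, 11/3)
obs 3: x=1 → posterior Beta(16/5, 11/3)
obs 4: x=0 → posterior Beta(16/5, 14/3)
obs 5: x=1 → posterior Beta(21/5, 14/3)
obs 6: x=1 → posterior Beta(26/5, 14/3)

alpha=26/5, beta=14/3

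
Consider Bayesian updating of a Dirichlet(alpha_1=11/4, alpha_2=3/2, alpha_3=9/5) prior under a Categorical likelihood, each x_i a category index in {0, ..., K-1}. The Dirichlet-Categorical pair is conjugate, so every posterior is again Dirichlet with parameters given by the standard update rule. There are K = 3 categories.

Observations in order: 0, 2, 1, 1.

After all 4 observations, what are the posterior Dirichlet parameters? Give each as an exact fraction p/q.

alpha_1=15/4, alpha_2=7/2, alpha_3=14/5

obs 1: x=0 → posterior Dirichlet(15/4, 3/2, 9/5)
obs 2: x=2 → posterior Dirichlet(15/4, 3/2, 14/5)
obs 3: x=1 → posterior Dirichlet(15/4, 5/2, 14/5)
obs 4: x=1 → posterior Dirichlet(15/4, 7/2, 14/5)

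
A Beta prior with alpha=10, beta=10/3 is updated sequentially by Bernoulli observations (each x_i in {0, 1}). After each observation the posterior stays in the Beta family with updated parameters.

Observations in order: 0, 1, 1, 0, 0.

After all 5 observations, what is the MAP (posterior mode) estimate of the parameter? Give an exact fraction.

obs 1: x=0 → posterior Beta(10, 13/3)
obs 2: x=1 → posterior Beta(11, 13/3)
obs 3: x=1 → posterior Beta(12, 13/3)
obs 4: x=0 → posterior Beta(12, 16/3)
obs 5: x=0 → posterior Beta(12, 19/3)

33/49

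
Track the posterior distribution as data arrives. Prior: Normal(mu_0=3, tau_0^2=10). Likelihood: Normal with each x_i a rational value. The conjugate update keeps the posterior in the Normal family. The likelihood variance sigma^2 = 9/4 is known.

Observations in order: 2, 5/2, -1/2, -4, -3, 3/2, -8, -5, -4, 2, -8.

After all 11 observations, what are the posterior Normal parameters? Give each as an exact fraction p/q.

mu_0=-953/449, tau_0^2=90/449

obs 1: x=2 → posterior Normal(107/49, 90/49)
obs 2: x=5/2 → posterior Normal(207/89, 90/89)
obs 3: x=-1/2 → posterior Normal(187/129, 30/43)
obs 4: x=-4 → posterior Normal(27/169, 90/169)
obs 5: x=-3 → posterior Normal(-93/209, 90/209)
obs 6: x=3/2 → posterior Normal(-11/83, 30/83)
obs 7: x=-8 → posterior Normal(-353/289, 90/289)
obs 8: x=-5 → posterior Normal(-79/47, 90/329)
obs 9: x=-4 → posterior Normal(-713/369, 10/41)
obs 10: x=2 → posterior Normal(-633/409, 90/409)
obs 11: x=-8 → posterior Normal(-953/449, 90/449)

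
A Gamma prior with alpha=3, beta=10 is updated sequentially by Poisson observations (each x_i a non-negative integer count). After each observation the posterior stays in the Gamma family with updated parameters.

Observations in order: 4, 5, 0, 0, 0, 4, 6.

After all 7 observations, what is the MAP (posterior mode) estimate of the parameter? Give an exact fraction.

obs 1: x=4 → posterior Gamma(7, 11)
obs 2: x=5 → posterior Gamma(12, 12)
obs 3: x=0 → posterior Gamma(12, 13)
obs 4: x=0 → posterior Gamma(12, 14)
obs 5: x=0 → posterior Gamma(12, 15)
obs 6: x=4 → posterior Gamma(16, 16)
obs 7: x=6 → posterior Gamma(22, 17)

21/17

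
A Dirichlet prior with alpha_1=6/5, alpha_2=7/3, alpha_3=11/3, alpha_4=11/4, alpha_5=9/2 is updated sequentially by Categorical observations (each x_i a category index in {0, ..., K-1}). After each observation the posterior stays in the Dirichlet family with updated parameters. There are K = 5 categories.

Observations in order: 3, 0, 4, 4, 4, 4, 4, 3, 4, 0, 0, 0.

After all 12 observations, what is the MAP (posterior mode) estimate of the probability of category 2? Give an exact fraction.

obs 1: x=3 → posterior Dirichlet(6/5, 7/3, 11/3, 15/4, 9/2)
obs 2: x=0 → posterior Dirichlet(11/5, 7/3, 11/3, 15/4, 9/2)
obs 3: x=4 → posterior Dirichlet(11/5, 7/3, 11/3, 15/4, 11/2)
obs 4: x=4 → posterior Dirichlet(11/5, 7/3, 11/3, 15/4, 13/2)
obs 5: x=4 → posterior Dirichlet(11/5, 7/3, 11/3, 15/4, 15/2)
obs 6: x=4 → posterior Dirichlet(11/5, 7/3, 11/3, 15/4, 17/2)
obs 7: x=4 → posterior Dirichlet(11/5, 7/3, 11/3, 15/4, 19/2)
obs 8: x=3 → posterior Dirichlet(11/5, 7/3, 11/3, 19/4, 19/2)
obs 9: x=4 → posterior Dirichlet(11/5, 7/3, 11/3, 19/4, 21/2)
obs 10: x=0 → posterior Dirichlet(16/5, 7/3, 11/3, 19/4, 21/2)
obs 11: x=0 → posterior Dirichlet(21/5, 7/3, 11/3, 19/4, 21/2)
obs 12: x=0 → posterior Dirichlet(26/5, 7/3, 11/3, 19/4, 21/2)

160/1287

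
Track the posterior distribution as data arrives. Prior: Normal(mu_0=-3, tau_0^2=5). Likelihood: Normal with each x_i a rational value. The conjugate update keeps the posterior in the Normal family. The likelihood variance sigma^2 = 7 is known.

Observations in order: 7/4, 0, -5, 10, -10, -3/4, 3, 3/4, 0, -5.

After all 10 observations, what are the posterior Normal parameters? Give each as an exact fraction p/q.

obs 1: x=7/4 → posterior Normal(-49/48, 35/12)
obs 2: x=0 → posterior Normal(-49/68, 35/17)
obs 3: x=-5 → posterior Normal(-149/88, 35/22)
obs 4: x=10 → posterior Normal(17/36, 35/27)
obs 5: x=-10 → posterior Normal(-149/128, 35/32)
obs 6: x=-3/4 → posterior Normal(-41/37, 35/37)
obs 7: x=3 → posterior Normal(-13/21, 5/6)
obs 8: x=3/4 → posterior Normal(-89/188, 35/47)
obs 9: x=0 → posterior Normal(-89/208, 35/52)
obs 10: x=-5 → posterior Normal(-63/76, 35/57)

mu_0=-63/76, tau_0^2=35/57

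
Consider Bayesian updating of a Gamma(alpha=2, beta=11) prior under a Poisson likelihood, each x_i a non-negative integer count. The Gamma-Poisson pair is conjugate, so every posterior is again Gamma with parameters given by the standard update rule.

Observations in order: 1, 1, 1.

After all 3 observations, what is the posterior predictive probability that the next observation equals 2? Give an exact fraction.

537824/11390625

obs 1: x=1 → posterior Gamma(3, 12)
obs 2: x=1 → posterior Gamma(4, 13)
obs 3: x=1 → posterior Gamma(5, 14)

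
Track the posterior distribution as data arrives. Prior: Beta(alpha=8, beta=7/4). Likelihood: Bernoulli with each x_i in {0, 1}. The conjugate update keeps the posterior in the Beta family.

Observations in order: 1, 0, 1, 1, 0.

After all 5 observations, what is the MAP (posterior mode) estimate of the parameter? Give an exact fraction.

obs 1: x=1 → posterior Beta(9, 7/4)
obs 2: x=0 → posterior Beta(9, 11/4)
obs 3: x=1 → posterior Beta(10, 11/4)
obs 4: x=1 → posterior Beta(11, 11/4)
obs 5: x=0 → posterior Beta(11, 15/4)

40/51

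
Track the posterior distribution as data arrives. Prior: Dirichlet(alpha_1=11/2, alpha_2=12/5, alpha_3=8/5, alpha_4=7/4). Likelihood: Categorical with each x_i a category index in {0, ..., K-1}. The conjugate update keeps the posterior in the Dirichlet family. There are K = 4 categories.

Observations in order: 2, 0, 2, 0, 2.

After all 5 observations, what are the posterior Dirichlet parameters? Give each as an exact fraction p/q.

obs 1: x=2 → posterior Dirichlet(11/2, 12/5, 13/5, 7/4)
obs 2: x=0 → posterior Dirichlet(13/2, 12/5, 13/5, 7/4)
obs 3: x=2 → posterior Dirichlet(13/2, 12/5, 18/5, 7/4)
obs 4: x=0 → posterior Dirichlet(15/2, 12/5, 18/5, 7/4)
obs 5: x=2 → posterior Dirichlet(15/2, 12/5, 23/5, 7/4)

alpha_1=15/2, alpha_2=12/5, alpha_3=23/5, alpha_4=7/4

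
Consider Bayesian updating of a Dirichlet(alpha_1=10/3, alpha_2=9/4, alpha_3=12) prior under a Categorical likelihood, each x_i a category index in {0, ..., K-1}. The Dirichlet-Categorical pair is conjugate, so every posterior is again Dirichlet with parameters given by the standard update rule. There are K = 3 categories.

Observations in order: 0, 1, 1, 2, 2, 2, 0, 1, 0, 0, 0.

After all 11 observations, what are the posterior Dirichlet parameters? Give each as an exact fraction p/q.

obs 1: x=0 → posterior Dirichlet(13/3, 9/4, 12)
obs 2: x=1 → posterior Dirichlet(13/3, 13/4, 12)
obs 3: x=1 → posterior Dirichlet(13/3, 17/4, 12)
obs 4: x=2 → posterior Dirichlet(13/3, 17/4, 13)
obs 5: x=2 → posterior Dirichlet(13/3, 17/4, 14)
obs 6: x=2 → posterior Dirichlet(13/3, 17/4, 15)
obs 7: x=0 → posterior Dirichlet(16/3, 17/4, 15)
obs 8: x=1 → posterior Dirichlet(16/3, 21/4, 15)
obs 9: x=0 → posterior Dirichlet(19/3, 21/4, 15)
obs 10: x=0 → posterior Dirichlet(22/3, 21/4, 15)
obs 11: x=0 → posterior Dirichlet(25/3, 21/4, 15)

alpha_1=25/3, alpha_2=21/4, alpha_3=15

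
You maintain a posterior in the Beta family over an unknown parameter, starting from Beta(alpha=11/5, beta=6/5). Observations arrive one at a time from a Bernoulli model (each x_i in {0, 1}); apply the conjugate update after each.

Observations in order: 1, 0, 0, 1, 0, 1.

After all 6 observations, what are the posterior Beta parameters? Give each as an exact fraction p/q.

alpha=26/5, beta=21/5

obs 1: x=1 → posterior Beta(16/5, 6/5)
obs 2: x=0 → posterior Beta(16/5, 11/5)
obs 3: x=0 → posterior Beta(16/5, 16/5)
obs 4: x=1 → posterior Beta(21/5, 16/5)
obs 5: x=0 → posterior Beta(21/5, 21/5)
obs 6: x=1 → posterior Beta(26/5, 21/5)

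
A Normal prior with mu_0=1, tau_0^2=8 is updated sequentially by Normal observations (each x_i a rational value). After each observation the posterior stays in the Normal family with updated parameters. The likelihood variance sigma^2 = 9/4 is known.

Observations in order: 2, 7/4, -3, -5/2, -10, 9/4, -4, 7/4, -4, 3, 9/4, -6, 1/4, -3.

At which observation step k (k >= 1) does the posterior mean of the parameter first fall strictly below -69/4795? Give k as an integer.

k = 4

obs 1: x=2 → posterior Normal(73/41, 72/41)
obs 2: x=7/4 → posterior Normal(129/73, 72/73)
obs 3: x=-3 → posterior Normal(11/35, 24/35)
obs 4: x=-5/2 → posterior Normal(-47/137, 72/137)
obs 5: x=-10 → posterior Normal(-367/169, 72/169)
obs 6: x=9/4 → posterior Normal(-295/201, 24/67)
obs 7: x=-4 → posterior Normal(-423/233, 72/233)
obs 8: x=7/4 → posterior Normal(-367/265, 72/265)
obs 9: x=-4 → posterior Normal(-5/3, 8/33)
obs 10: x=3 → posterior Normal(-57/47, 72/329)
obs 11: x=9/4 → posterior Normal(-327/361, 72/361)
obs 12: x=-6 → posterior Normal(-173/131, 24/131)
obs 13: x=1/4 → posterior Normal(-511/425, 72/425)
obs 14: x=-3 → posterior Normal(-607/457, 72/457)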